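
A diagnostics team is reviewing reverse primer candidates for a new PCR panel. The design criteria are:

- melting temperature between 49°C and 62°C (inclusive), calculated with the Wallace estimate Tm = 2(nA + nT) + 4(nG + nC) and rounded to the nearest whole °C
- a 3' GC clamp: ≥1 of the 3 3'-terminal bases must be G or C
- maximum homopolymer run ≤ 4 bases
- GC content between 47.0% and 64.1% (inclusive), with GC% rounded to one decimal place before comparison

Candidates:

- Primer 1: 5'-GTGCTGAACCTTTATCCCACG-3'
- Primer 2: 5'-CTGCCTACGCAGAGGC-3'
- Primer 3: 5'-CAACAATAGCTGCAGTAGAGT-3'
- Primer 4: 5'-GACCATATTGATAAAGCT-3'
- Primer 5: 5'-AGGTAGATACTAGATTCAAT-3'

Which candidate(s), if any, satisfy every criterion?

Primer 1 (21 nt, A=4 T=6 G=4 C=7): Tm = 2·10 + 4·11 = 64°C, outside 49–62°C ✗; 3' end ACG has 2 G/C ✓; longest run = 3 ✓; GC 11/21 = 52.4% ✓ — fails.
Primer 2 (16 nt, A=3 T=2 G=5 C=6): Tm = 2·5 + 4·11 = 54°C ✓; 3' end GGC has 3 G/C ✓; longest run = 2 ✓; GC 11/16 = 68.8%, outside 47.0–64.1% ✗ — fails.
Primer 3 (21 nt, A=8 T=4 G=5 C=4): Tm = 2·12 + 4·9 = 60°C ✓; 3' end AGT has 1 G/C ✓; longest run = 2 ✓; GC 9/21 = 42.9%, outside 47.0–64.1% ✗ — fails.
Primer 4 (18 nt, A=7 T=5 G=3 C=3): Tm = 2·12 + 4·6 = 48°C, outside 49–62°C ✗; 3' end GCT has 2 G/C ✓; longest run = 3 ✓; GC 6/18 = 33.3%, outside 47.0–64.1% ✗ — fails.
Primer 5 (20 nt, A=8 T=6 G=4 C=2): Tm = 2·14 + 4·6 = 52°C ✓; 3' end AAT has 0 G/C, need ≥1 ✗; longest run = 2 ✓; GC 6/20 = 30.0%, outside 47.0–64.1% ✗ — fails.

None of the candidates satisfy all criteria.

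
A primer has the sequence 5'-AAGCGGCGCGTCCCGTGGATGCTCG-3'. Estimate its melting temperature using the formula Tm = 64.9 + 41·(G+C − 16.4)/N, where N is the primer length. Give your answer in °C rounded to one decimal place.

67.5°C

Base counts: A=3, T=4, G=10, C=8; G+C = 18, N = 25.
Tm = 64.9 + 41·(18 − 16.4)/25 = 64.9 + 65.60/25 = 67.5°C.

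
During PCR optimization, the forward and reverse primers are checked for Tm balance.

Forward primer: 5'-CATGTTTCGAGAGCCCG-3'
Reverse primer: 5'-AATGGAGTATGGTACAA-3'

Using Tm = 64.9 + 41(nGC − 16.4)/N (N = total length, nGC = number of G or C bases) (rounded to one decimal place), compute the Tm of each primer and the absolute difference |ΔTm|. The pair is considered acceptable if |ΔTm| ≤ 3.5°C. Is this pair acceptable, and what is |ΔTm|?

Forward: G+C = 10, N = 17 → Tm = 64.9 + 41·(10 − 16.4)/17 = 49.5°C.
Reverse: G+C = 6, N = 17 → Tm = 64.9 + 41·(6 − 16.4)/17 = 39.8°C.
|ΔTm| = |49.5 − 39.8| = 9.7°C, > 3.5°C.

|ΔTm| = 9.7°C; the pair is not acceptable.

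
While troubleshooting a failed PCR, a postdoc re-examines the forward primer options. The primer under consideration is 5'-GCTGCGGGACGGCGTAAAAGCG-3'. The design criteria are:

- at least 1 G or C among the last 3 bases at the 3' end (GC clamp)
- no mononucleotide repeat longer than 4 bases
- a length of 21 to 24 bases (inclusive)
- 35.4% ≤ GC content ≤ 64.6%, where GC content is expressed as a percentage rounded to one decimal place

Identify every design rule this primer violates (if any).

Fails: GC content.

Base counts: A=5, T=2, G=10, C=5 (length 22).
GC clamp: 3' end GCG has 3 G/C ✓
homopolymer run: longest run = 4 ✓
length: length 22 ✓
GC content: GC 15/22 = 68.2%, outside 35.4–64.6% ✗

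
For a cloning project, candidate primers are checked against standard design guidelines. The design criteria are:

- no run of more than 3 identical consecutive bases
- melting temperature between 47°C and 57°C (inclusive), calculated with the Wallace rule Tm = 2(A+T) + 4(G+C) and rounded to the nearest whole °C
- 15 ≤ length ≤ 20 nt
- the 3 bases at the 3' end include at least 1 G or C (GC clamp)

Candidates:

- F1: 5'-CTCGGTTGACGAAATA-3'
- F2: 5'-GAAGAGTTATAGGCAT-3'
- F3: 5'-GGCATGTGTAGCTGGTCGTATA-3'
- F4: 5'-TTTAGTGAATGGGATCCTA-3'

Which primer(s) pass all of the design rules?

F4 only.

F1 (16 nt, A=5 T=4 G=4 C=3): longest run = 3 ✓; Tm = 2·9 + 4·7 = 46°C, outside 47–57°C ✗; length 16 ✓; 3' end ATA has 0 G/C, need ≥1 ✗ — fails.
F2 (16 nt, A=6 T=4 G=5 C=1): longest run = 2 ✓; Tm = 2·10 + 4·6 = 44°C, outside 47–57°C ✗; length 16 ✓; 3' end CAT has 1 G/C ✓ — fails.
F3 (22 nt, A=4 T=7 G=8 C=3): longest run = 2 ✓; Tm = 2·11 + 4·11 = 66°C, outside 47–57°C ✗; length 22, outside 15–20 ✗; 3' end ATA has 0 G/C, need ≥1 ✗ — fails.
F4 (19 nt, A=5 T=7 G=5 C=2): longest run = 3 ✓; Tm = 2·12 + 4·7 = 52°C ✓; length 19 ✓; 3' end CTA has 1 G/C ✓ — passes.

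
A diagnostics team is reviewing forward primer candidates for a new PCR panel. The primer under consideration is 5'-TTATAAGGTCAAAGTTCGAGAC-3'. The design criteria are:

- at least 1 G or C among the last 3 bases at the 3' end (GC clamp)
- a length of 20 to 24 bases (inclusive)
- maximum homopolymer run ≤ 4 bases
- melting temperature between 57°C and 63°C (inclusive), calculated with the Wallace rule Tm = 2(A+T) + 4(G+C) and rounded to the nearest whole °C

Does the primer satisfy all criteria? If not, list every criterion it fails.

Meets all criteria.

Base counts: A=8, T=6, G=5, C=3 (length 22).
GC clamp: 3' end GAC has 2 G/C ✓
length: length 22 ✓
homopolymer run: longest run = 3 ✓
Tm: Tm = 2·14 + 4·8 = 60°C ✓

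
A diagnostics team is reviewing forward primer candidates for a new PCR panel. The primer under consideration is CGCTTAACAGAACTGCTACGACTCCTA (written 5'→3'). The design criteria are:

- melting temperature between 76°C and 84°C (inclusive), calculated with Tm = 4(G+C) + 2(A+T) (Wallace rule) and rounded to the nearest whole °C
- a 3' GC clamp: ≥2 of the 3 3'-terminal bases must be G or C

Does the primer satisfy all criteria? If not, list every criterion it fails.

Fails: GC clamp.

Base counts: A=8, T=6, G=4, C=9 (length 27).
Tm: Tm = 2·14 + 4·13 = 80°C ✓
GC clamp: 3' end CTA has 1 G/C, need ≥2 ✗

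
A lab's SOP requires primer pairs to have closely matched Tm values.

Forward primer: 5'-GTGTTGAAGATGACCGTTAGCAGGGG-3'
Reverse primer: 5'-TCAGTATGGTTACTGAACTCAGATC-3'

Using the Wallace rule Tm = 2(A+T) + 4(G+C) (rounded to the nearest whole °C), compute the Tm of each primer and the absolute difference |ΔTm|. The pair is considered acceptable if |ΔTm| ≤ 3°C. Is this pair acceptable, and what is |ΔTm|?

Forward: A=6 T=6 G=11 C=3 → Tm = 2·12 + 4·14 = 80°C.
Reverse: A=7 T=8 G=5 C=5 → Tm = 2·15 + 4·10 = 70°C.
|ΔTm| = |80 − 70| = 10°C, > 3°C.

|ΔTm| = 10°C; the pair is not acceptable.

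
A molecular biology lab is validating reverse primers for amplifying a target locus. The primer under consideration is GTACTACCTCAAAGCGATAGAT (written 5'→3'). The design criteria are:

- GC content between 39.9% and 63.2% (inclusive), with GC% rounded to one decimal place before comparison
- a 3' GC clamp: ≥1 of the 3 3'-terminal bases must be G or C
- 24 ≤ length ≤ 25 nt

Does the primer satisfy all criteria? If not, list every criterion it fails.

Fails: length.

Base counts: A=8, T=5, G=4, C=5 (length 22).
GC content: GC 9/22 = 40.9% ✓
GC clamp: 3' end GAT has 1 G/C ✓
length: length 22, outside 24–25 ✗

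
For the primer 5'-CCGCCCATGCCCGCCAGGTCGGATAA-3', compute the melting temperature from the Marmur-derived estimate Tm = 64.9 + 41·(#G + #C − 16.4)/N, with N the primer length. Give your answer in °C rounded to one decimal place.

67.4°C

Base counts: A=5, T=3, G=7, C=11; G+C = 18, N = 26.
Tm = 64.9 + 41·(18 − 16.4)/26 = 64.9 + 65.60/26 = 67.4°C.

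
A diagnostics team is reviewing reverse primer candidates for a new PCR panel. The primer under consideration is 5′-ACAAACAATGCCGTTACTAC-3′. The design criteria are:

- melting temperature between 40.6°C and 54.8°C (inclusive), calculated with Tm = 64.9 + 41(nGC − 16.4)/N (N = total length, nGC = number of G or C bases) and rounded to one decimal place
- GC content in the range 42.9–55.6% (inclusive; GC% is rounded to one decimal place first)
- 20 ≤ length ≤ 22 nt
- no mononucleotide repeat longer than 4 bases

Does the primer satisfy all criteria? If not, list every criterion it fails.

Base counts: A=8, T=4, G=2, C=6 (length 20).
Tm: Tm = 64.9 + 41·(8 − 16.4)/20 = 47.7°C ✓
GC content: GC 8/20 = 40.0%, outside 42.9–55.6% ✗
length: length 20 ✓
homopolymer run: longest run = 3 ✓

Fails: GC content.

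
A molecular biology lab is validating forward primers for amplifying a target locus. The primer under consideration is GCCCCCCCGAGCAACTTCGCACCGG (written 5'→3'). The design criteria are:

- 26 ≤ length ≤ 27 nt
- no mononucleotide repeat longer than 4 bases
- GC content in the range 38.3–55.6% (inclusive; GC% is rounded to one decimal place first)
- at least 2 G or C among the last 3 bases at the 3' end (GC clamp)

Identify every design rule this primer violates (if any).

Base counts: A=4, T=2, G=6, C=13 (length 25).
length: length 25, outside 26–27 ✗
homopolymer run: longest run = 7, exceeds 4 ✗
GC content: GC 19/25 = 76.0%, outside 38.3–55.6% ✗
GC clamp: 3' end CGG has 3 G/C ✓

Fails: length, homopolymer run, GC content.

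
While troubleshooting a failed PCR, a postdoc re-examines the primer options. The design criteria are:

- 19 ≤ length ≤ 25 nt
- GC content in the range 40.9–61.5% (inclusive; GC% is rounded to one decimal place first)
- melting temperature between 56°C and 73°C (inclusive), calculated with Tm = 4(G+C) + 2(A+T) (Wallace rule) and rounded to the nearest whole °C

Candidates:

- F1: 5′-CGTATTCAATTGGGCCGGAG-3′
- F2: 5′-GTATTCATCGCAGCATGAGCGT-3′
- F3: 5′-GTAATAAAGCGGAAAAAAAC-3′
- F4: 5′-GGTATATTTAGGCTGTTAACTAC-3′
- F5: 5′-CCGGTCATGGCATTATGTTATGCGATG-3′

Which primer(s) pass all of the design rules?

F1 (20 nt, A=4 T=5 G=7 C=4): length 20 ✓; GC 11/20 = 55.0% ✓; Tm = 2·9 + 4·11 = 62°C ✓ — passes.
F2 (22 nt, A=5 T=6 G=6 C=5): length 22 ✓; GC 11/22 = 50.0% ✓; Tm = 2·11 + 4·11 = 66°C ✓ — passes.
F3 (20 nt, A=12 T=2 G=4 C=2): length 20 ✓; GC 6/20 = 30.0%, outside 40.9–61.5% ✗; Tm = 2·14 + 4·6 = 52°C, outside 56–73°C ✗ — fails.
F4 (23 nt, A=6 T=9 G=5 C=3): length 23 ✓; GC 8/23 = 34.8%, outside 40.9–61.5% ✗; Tm = 2·15 + 4·8 = 62°C ✓ — fails.
F5 (27 nt, A=5 T=9 G=8 C=5): length 27, outside 19–25 ✗; GC 13/27 = 48.1% ✓; Tm = 2·14 + 4·13 = 80°C, outside 56–73°C ✗ — fails.

F1 and F2.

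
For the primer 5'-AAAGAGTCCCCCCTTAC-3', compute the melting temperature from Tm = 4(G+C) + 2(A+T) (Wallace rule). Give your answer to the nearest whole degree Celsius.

52°C

Base counts: A=5, T=3, G=2, C=7 (length 17).
Tm = 2·(5+3) + 4·(2+7) = 2·8 + 4·9 = 16 + 36 = 52°C.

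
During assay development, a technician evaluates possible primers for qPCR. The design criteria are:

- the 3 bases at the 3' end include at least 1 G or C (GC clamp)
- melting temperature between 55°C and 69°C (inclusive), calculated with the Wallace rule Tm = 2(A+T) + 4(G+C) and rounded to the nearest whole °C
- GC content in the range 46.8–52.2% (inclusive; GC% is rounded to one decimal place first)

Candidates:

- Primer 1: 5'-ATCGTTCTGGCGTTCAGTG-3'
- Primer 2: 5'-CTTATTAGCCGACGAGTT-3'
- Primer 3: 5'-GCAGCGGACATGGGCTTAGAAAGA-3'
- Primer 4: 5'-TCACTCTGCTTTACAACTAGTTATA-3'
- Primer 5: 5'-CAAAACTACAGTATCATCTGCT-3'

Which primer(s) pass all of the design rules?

None of the candidates satisfy all criteria.

Primer 1 (19 nt, A=2 T=7 G=6 C=4): 3' end GTG has 2 G/C ✓; Tm = 2·9 + 4·10 = 58°C ✓; GC 10/19 = 52.6%, outside 46.8–52.2% ✗ — fails.
Primer 2 (18 nt, A=4 T=6 G=4 C=4): 3' end GTT has 1 G/C ✓; Tm = 2·10 + 4·8 = 52°C, outside 55–69°C ✗; GC 8/18 = 44.4%, outside 46.8–52.2% ✗ — fails.
Primer 3 (24 nt, A=8 T=3 G=9 C=4): 3' end AGA has 1 G/C ✓; Tm = 2·11 + 4·13 = 74°C, outside 55–69°C ✗; GC 13/24 = 54.2%, outside 46.8–52.2% ✗ — fails.
Primer 4 (25 nt, A=7 T=10 G=2 C=6): 3' end ATA has 0 G/C, need ≥1 ✗; Tm = 2·17 + 4·8 = 66°C ✓; GC 8/25 = 32.0%, outside 46.8–52.2% ✗ — fails.
Primer 5 (22 nt, A=8 T=6 G=2 C=6): 3' end GCT has 2 G/C ✓; Tm = 2·14 + 4·8 = 60°C ✓; GC 8/22 = 36.4%, outside 46.8–52.2% ✗ — fails.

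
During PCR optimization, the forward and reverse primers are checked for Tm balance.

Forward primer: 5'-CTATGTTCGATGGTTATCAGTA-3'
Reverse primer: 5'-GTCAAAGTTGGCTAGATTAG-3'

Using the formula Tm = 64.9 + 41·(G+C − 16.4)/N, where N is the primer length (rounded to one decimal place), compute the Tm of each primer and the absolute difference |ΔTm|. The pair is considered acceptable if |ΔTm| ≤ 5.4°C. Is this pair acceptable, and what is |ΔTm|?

|ΔTm| = 1.5°C; the pair is acceptable.

Forward: G+C = 8, N = 22 → Tm = 64.9 + 41·(8 − 16.4)/22 = 49.2°C.
Reverse: G+C = 8, N = 20 → Tm = 64.9 + 41·(8 − 16.4)/20 = 47.7°C.
|ΔTm| = |49.2 − 47.7| = 1.5°C, ≤ 5.4°C.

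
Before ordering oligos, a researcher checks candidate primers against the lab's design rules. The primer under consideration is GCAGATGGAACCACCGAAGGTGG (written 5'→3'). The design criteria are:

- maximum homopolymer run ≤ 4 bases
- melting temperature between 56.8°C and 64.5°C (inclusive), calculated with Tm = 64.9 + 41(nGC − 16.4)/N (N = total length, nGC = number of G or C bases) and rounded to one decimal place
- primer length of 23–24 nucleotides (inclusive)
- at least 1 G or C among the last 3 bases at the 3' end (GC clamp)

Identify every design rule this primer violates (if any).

Meets all criteria.

Base counts: A=7, T=2, G=9, C=5 (length 23).
homopolymer run: longest run = 2 ✓
Tm: Tm = 64.9 + 41·(14 − 16.4)/23 = 60.6°C ✓
length: length 23 ✓
GC clamp: 3' end TGG has 2 G/C ✓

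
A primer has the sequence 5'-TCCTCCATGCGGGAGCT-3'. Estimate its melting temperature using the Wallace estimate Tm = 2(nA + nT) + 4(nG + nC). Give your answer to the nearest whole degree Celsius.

Base counts: A=2, T=4, G=5, C=6 (length 17).
Tm = 2·(2+4) + 4·(5+6) = 2·6 + 4·11 = 12 + 44 = 56°C.

56°C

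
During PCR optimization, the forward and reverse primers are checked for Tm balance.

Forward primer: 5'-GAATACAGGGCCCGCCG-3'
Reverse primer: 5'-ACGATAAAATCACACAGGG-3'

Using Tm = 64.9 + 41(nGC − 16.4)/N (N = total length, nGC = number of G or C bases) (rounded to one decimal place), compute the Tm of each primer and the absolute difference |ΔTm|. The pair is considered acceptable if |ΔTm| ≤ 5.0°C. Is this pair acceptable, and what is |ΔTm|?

Forward: G+C = 12, N = 17 → Tm = 64.9 + 41·(12 − 16.4)/17 = 54.3°C.
Reverse: G+C = 8, N = 19 → Tm = 64.9 + 41·(8 − 16.4)/19 = 46.8°C.
|ΔTm| = |54.3 − 46.8| = 7.5°C, > 5.0°C.

|ΔTm| = 7.5°C; the pair is not acceptable.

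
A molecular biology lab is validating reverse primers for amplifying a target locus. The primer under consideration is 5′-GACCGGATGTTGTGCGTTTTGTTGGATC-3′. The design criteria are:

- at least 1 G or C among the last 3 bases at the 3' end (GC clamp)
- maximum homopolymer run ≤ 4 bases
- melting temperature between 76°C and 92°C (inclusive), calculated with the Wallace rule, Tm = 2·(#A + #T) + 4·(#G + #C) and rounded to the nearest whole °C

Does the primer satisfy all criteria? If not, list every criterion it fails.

Meets all criteria.

Base counts: A=3, T=11, G=10, C=4 (length 28).
GC clamp: 3' end ATC has 1 G/C ✓
homopolymer run: longest run = 4 ✓
Tm: Tm = 2·14 + 4·14 = 84°C ✓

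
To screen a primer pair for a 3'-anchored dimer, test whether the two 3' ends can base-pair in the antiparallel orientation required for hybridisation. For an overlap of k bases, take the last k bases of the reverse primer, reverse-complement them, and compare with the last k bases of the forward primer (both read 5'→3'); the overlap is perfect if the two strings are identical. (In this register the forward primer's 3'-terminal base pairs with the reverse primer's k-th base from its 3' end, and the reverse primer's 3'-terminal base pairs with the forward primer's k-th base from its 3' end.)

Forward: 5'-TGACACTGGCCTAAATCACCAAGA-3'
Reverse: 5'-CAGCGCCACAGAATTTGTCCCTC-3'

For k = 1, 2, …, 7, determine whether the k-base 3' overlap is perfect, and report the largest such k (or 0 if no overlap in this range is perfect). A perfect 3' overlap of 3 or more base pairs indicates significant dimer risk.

Longest perfect overlap: 2 complementary base pairs; below the dimer-risk threshold (threshold 3).

Last 7 bases (5'→3') — forward …ACCAAGA, reverse …GTCCCTC.
Reverse complement of the reverse primer's last 7 bases: GAGGGAC; its first k bases are the reverse complement of the reverse primer's last k bases, so a perfect k-base overlap needs the forward primer's last k bases to equal them.
Comparing (forward last k vs required): k=1: A vs G ✗; k=2: GA vs GA ✓; k=3: AGA vs GAG ✗; k=4: AAGA vs GAGG ✗; k=5: CAAGA vs GAGGG ✗; k=6: CCAAGA vs GAGGGA ✗; k=7: ACCAAGA vs GAGGGAC ✗.
Only k = 2 is perfect, so the longest perfect 3' overlap is 2.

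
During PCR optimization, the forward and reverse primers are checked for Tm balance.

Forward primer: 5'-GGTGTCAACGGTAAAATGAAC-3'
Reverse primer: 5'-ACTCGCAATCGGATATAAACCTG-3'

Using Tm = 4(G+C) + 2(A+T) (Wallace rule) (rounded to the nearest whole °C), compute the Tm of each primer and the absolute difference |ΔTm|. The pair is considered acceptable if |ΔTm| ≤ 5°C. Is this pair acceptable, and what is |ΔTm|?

Forward: A=8 T=4 G=6 C=3 → Tm = 2·12 + 4·9 = 60°C.
Reverse: A=8 T=5 G=4 C=6 → Tm = 2·13 + 4·10 = 66°C.
|ΔTm| = |60 − 66| = 6°C, > 5°C.

|ΔTm| = 6°C; the pair is not acceptable.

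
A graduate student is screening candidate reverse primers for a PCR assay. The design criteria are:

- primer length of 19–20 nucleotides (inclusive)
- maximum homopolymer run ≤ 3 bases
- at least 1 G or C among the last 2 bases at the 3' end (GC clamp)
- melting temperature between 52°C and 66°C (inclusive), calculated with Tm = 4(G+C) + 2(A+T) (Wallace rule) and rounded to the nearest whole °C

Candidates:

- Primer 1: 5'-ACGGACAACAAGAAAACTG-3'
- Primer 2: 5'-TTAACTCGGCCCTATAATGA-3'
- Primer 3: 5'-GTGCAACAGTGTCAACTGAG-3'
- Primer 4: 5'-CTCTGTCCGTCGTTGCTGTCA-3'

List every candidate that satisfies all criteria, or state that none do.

Primer 1 (19 nt, A=10 T=1 G=4 C=4): length 19 ✓; longest run = 4, exceeds 3 ✗; 3' end TG has 1 G/C ✓; Tm = 2·11 + 4·8 = 54°C ✓ — fails.
Primer 2 (20 nt, A=6 T=6 G=3 C=5): length 20 ✓; longest run = 3 ✓; 3' end GA has 1 G/C ✓; Tm = 2·12 + 4·8 = 56°C ✓ — passes.
Primer 3 (20 nt, A=6 T=4 G=6 C=4): length 20 ✓; longest run = 2 ✓; 3' end AG has 1 G/C ✓; Tm = 2·10 + 4·10 = 60°C ✓ — passes.
Primer 4 (21 nt, A=1 T=8 G=5 C=7): length 21, outside 19–20 ✗; longest run = 2 ✓; 3' end CA has 1 G/C ✓; Tm = 2·9 + 4·12 = 66°C ✓ — fails.

Primer 2 and Primer 3.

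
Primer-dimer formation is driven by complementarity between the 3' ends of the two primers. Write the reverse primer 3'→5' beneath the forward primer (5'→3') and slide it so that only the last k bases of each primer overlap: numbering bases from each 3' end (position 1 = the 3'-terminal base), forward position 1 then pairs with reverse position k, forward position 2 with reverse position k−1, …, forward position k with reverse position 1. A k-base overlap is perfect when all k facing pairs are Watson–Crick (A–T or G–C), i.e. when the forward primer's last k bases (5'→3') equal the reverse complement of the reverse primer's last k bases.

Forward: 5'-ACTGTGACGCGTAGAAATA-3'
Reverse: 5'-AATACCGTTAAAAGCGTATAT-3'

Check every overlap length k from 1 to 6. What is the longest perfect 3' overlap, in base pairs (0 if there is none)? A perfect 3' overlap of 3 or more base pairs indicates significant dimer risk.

Longest perfect overlap: 3 complementary base pairs; significant dimer risk (threshold 3).

Last 6 bases (5'→3') — forward …GAAATA, reverse …GTATAT.
Reverse complement of the reverse primer's last 6 bases: ATATAC; its first k bases are the reverse complement of the reverse primer's last k bases, so a perfect k-base overlap needs the forward primer's last k bases to equal them.
Comparing (forward last k vs required): k=1: A vs A ✓; k=2: TA vs AT ✗; k=3: ATA vs ATA ✓; k=4: AATA vs ATAT ✗; k=5: AAATA vs ATATA ✗; k=6: GAAATA vs ATATAC ✗.
Perfect overlaps at k = 1, 3; the largest is 3.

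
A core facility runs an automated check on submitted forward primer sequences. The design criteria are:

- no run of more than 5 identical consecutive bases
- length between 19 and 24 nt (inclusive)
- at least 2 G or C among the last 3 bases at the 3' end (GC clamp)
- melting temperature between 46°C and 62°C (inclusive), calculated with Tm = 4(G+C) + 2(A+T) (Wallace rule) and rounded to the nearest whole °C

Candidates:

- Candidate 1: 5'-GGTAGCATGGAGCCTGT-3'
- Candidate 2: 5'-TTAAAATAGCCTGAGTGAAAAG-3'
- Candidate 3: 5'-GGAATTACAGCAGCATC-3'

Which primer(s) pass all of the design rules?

None of the candidates satisfy all criteria.

Candidate 1 (17 nt, A=3 T=4 G=7 C=3): longest run = 2 ✓; length 17, outside 19–24 ✗; 3' end TGT has 1 G/C, need ≥2 ✗; Tm = 2·7 + 4·10 = 54°C ✓ — fails.
Candidate 2 (22 nt, A=10 T=5 G=5 C=2): longest run = 4 ✓; length 22 ✓; 3' end AAG has 1 G/C, need ≥2 ✗; Tm = 2·15 + 4·7 = 58°C ✓ — fails.
Candidate 3 (17 nt, A=6 T=3 G=4 C=4): longest run = 2 ✓; length 17, outside 19–24 ✗; 3' end ATC has 1 G/C, need ≥2 ✗; Tm = 2·9 + 4·8 = 50°C ✓ — fails.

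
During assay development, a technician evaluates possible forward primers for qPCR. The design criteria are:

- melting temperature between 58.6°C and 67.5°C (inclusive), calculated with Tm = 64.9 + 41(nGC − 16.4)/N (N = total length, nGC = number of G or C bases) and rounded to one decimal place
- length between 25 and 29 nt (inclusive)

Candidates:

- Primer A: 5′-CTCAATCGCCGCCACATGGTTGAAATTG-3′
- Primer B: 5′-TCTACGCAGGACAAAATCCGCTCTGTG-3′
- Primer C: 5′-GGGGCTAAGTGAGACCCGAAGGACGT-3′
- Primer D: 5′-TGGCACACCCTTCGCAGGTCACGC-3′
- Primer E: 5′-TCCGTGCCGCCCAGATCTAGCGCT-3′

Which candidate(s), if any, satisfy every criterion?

Primer A (28 nt, A=7 T=7 G=6 C=8): Tm = 64.9 + 41·(14 − 16.4)/28 = 61.4°C ✓; length 28 ✓ — passes.
Primer B (27 nt, A=7 T=6 G=6 C=8): Tm = 64.9 + 41·(14 − 16.4)/27 = 61.3°C ✓; length 27 ✓ — passes.
Primer C (26 nt, A=7 T=3 G=11 C=5): Tm = 64.9 + 41·(16 − 16.4)/26 = 64.3°C ✓; length 26 ✓ — passes.
Primer D (24 nt, A=4 T=4 G=6 C=10): Tm = 64.9 + 41·(16 − 16.4)/24 = 64.2°C ✓; length 24, outside 25–29 ✗ — fails.
Primer E (24 nt, A=3 T=5 G=6 C=10): Tm = 64.9 + 41·(16 − 16.4)/24 = 64.2°C ✓; length 24, outside 25–29 ✗ — fails.

Primer A, Primer B and Primer C.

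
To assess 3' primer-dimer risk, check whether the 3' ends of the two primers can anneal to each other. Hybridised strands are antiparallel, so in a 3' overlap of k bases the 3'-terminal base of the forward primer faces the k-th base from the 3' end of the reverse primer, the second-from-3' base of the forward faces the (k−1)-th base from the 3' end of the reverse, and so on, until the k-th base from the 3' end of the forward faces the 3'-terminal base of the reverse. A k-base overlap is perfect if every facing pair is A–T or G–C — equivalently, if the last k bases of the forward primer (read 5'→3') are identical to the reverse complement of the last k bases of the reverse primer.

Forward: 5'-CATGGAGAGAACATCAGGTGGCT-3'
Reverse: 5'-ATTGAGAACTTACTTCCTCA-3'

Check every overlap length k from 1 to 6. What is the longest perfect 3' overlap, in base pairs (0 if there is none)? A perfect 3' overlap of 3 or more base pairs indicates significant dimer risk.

Last 6 bases (5'→3') — forward …GTGGCT, reverse …TCCTCA.
Reverse complement of the reverse primer's last 6 bases: TGAGGA; its first k bases are the reverse complement of the reverse primer's last k bases, so a perfect k-base overlap needs the forward primer's last k bases to equal them.
Comparing (forward last k vs required): k=1: T vs T ✓; k=2: CT vs TG ✗; k=3: GCT vs TGA ✗; k=4: GGCT vs TGAG ✗; k=5: TGGCT vs TGAGG ✗; k=6: GTGGCT vs TGAGGA ✗.
Only k = 1 is perfect, so the longest perfect 3' overlap is 1.

Longest perfect overlap: 1 complementary base pair; below the dimer-risk threshold (threshold 3).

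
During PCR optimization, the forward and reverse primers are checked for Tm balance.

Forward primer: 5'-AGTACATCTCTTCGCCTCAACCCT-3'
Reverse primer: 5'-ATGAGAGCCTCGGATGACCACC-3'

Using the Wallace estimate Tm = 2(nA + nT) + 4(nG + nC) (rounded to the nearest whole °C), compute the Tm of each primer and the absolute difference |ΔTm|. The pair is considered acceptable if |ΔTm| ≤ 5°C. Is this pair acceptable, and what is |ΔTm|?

Forward: A=5 T=7 G=2 C=10 → Tm = 2·12 + 4·12 = 72°C.
Reverse: A=6 T=3 G=6 C=7 → Tm = 2·9 + 4·13 = 70°C.
|ΔTm| = |72 − 70| = 2°C, ≤ 5°C.

|ΔTm| = 2°C; the pair is acceptable.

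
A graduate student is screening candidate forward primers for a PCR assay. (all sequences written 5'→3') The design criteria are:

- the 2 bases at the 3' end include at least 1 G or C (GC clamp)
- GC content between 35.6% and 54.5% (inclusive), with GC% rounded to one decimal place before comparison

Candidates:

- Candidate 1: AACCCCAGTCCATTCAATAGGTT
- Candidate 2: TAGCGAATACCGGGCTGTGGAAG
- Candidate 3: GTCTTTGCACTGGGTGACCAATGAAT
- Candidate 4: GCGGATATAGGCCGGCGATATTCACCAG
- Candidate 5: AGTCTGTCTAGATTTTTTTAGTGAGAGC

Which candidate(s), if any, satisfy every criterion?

Candidate 1 (23 nt, A=7 T=6 G=3 C=7): 3' end TT has 0 G/C, need ≥1 ✗; GC 10/23 = 43.5% ✓ — fails.
Candidate 2 (23 nt, A=6 T=4 G=9 C=4): 3' end AG has 1 G/C ✓; GC 13/23 = 56.5%, outside 35.6–54.5% ✗ — fails.
Candidate 3 (26 nt, A=6 T=8 G=7 C=5): 3' end AT has 0 G/C, need ≥1 ✗; GC 12/26 = 46.2% ✓ — fails.
Candidate 4 (28 nt, A=7 T=5 G=9 C=7): 3' end AG has 1 G/C ✓; GC 16/28 = 57.1%, outside 35.6–54.5% ✗ — fails.
Candidate 5 (28 nt, A=6 T=12 G=7 C=3): 3' end GC has 2 G/C ✓; GC 10/28 = 35.7% ✓ — passes.

Candidate 5 only.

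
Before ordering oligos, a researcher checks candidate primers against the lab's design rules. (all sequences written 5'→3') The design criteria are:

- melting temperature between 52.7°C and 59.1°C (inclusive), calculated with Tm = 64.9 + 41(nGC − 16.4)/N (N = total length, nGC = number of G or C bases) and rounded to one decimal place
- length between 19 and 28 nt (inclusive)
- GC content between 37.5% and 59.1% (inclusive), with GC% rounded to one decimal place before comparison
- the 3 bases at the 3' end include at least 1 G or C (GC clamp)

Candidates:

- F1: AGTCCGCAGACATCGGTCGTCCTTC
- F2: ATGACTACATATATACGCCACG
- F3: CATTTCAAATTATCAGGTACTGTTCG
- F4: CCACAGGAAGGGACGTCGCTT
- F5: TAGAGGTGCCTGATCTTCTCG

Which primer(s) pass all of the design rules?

F1 (25 nt, A=4 T=6 G=6 C=9): Tm = 64.9 + 41·(15 − 16.4)/25 = 62.6°C, outside 52.7–59.1°C ✗; length 25 ✓; GC 15/25 = 60.0%, outside 37.5–59.1% ✗; 3' end TTC has 1 G/C ✓ — fails.
F2 (22 nt, A=8 T=5 G=3 C=6): Tm = 64.9 + 41·(9 − 16.4)/22 = 51.1°C, outside 52.7–59.1°C ✗; length 22 ✓; GC 9/22 = 40.9% ✓; 3' end ACG has 2 G/C ✓ — fails.
F3 (26 nt, A=7 T=10 G=4 C=5): Tm = 64.9 + 41·(9 − 16.4)/26 = 53.2°C ✓; length 26 ✓; GC 9/26 = 34.6%, outside 37.5–59.1% ✗; 3' end TCG has 2 G/C ✓ — fails.
F4 (21 nt, A=5 T=3 G=7 C=6): Tm = 64.9 + 41·(13 − 16.4)/21 = 58.3°C ✓; length 21 ✓; GC 13/21 = 61.9%, outside 37.5–59.1% ✗; 3' end CTT has 1 G/C ✓ — fails.
F5 (21 nt, A=3 T=7 G=6 C=5): Tm = 64.9 + 41·(11 − 16.4)/21 = 54.4°C ✓; length 21 ✓; GC 11/21 = 52.4% ✓; 3' end TCG has 2 G/C ✓ — passes.

F5 only.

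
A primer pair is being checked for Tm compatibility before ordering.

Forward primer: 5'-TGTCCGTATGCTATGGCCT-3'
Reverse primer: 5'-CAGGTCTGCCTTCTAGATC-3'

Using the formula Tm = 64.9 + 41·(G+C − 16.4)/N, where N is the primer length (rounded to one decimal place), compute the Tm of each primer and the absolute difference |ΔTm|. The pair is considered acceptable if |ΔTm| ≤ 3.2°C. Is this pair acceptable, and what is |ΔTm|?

Forward: G+C = 10, N = 19 → Tm = 64.9 + 41·(10 − 16.4)/19 = 51.1°C.
Reverse: G+C = 10, N = 19 → Tm = 64.9 + 41·(10 − 16.4)/19 = 51.1°C.
|ΔTm| = |51.1 − 51.1| = 0.0°C, ≤ 3.2°C.

|ΔTm| = 0.0°C; the pair is acceptable.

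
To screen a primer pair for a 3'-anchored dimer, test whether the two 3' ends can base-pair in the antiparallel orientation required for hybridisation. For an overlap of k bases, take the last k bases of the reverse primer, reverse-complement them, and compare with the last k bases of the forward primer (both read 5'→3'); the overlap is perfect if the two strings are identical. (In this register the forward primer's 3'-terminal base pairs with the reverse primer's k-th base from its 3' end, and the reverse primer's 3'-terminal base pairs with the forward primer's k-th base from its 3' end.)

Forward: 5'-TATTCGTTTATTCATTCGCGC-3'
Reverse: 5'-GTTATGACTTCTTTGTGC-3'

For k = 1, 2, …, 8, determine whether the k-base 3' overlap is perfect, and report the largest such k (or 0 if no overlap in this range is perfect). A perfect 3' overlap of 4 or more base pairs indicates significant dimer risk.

Last 8 bases (5'→3') — forward …ATTCGCGC, reverse …CTTTGTGC.
Reverse complement of the reverse primer's last 8 bases: GCACAAAG; its first k bases are the reverse complement of the reverse primer's last k bases, so a perfect k-base overlap needs the forward primer's last k bases to equal them.
Comparing (forward last k vs required): k=1: C vs G ✗; k=2: GC vs GC ✓; k=3: CGC vs GCA ✗; k=4: GCGC vs GCAC ✗; k=5: CGCGC vs GCACA ✗; k=6: TCGCGC vs GCACAA ✗; k=7: TTCGCGC vs GCACAAA ✗; k=8: ATTCGCGC vs GCACAAAG ✗.
Only k = 2 is perfect, so the longest perfect 3' overlap is 2.

Longest perfect overlap: 2 complementary base pairs; below the dimer-risk threshold (threshold 4).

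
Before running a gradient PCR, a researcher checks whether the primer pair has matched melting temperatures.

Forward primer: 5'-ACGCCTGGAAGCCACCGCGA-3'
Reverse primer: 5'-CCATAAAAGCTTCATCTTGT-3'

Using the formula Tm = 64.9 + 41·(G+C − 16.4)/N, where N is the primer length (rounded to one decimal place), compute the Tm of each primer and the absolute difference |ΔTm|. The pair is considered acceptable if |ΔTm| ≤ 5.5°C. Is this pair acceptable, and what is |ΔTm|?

Forward: G+C = 14, N = 20 → Tm = 64.9 + 41·(14 − 16.4)/20 = 60.0°C.
Reverse: G+C = 7, N = 20 → Tm = 64.9 + 41·(7 − 16.4)/20 = 45.6°C.
|ΔTm| = |60.0 − 45.6| = 14.4°C, > 5.5°C.

|ΔTm| = 14.4°C; the pair is not acceptable.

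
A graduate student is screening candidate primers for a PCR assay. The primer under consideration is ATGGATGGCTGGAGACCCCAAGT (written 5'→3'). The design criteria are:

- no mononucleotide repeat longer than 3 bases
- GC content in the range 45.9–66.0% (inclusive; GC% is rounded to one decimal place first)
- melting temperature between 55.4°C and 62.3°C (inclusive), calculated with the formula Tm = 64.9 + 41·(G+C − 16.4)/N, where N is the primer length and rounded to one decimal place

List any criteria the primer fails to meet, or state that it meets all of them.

Base counts: A=6, T=4, G=8, C=5 (length 23).
homopolymer run: longest run = 4, exceeds 3 ✗
GC content: GC 13/23 = 56.5% ✓
Tm: Tm = 64.9 + 41·(13 − 16.4)/23 = 58.8°C ✓

Fails: homopolymer run.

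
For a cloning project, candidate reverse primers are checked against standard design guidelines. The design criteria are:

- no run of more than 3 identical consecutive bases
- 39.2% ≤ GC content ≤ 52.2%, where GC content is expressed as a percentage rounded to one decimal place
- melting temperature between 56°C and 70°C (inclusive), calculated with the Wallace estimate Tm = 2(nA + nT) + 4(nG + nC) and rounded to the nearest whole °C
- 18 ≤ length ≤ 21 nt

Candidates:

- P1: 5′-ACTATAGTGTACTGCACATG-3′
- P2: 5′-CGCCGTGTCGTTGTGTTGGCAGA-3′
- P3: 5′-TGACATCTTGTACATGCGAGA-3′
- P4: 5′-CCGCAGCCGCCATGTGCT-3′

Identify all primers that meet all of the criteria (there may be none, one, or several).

P1 and P3.

P1 (20 nt, A=6 T=6 G=4 C=4): longest run = 1 ✓; GC 8/20 = 40.0% ✓; Tm = 2·12 + 4·8 = 56°C ✓; length 20 ✓ — passes.
P2 (23 nt, A=2 T=7 G=9 C=5): longest run = 2 ✓; GC 14/23 = 60.9%, outside 39.2–52.2% ✗; Tm = 2·9 + 4·14 = 74°C, outside 56–70°C ✗; length 23, outside 18–21 ✗ — fails.
P3 (21 nt, A=6 T=6 G=5 C=4): longest run = 2 ✓; GC 9/21 = 42.9% ✓; Tm = 2·12 + 4·9 = 60°C ✓; length 21 ✓ — passes.
P4 (18 nt, A=2 T=3 G=5 C=8): longest run = 2 ✓; GC 13/18 = 72.2%, outside 39.2–52.2% ✗; Tm = 2·5 + 4·13 = 62°C ✓; length 18 ✓ — fails.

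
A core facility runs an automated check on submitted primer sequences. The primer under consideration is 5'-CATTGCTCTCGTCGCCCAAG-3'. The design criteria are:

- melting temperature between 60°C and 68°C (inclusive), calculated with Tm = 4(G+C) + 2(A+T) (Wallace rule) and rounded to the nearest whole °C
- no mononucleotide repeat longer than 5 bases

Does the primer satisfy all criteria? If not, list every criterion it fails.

Meets all criteria.

Base counts: A=3, T=5, G=4, C=8 (length 20).
Tm: Tm = 2·8 + 4·12 = 64°C ✓
homopolymer run: longest run = 3 ✓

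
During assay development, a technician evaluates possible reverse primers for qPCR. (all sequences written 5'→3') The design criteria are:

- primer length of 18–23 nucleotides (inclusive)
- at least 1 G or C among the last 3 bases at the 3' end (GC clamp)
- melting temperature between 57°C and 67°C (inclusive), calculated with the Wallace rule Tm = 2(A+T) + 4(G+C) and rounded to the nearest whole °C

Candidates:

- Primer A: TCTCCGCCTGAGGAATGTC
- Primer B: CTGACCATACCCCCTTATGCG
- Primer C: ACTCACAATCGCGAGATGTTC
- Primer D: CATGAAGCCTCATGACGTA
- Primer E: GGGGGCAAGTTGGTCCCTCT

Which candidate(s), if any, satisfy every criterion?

Primer A (19 nt, A=3 T=5 G=5 C=6): length 19 ✓; 3' end GTC has 2 G/C ✓; Tm = 2·8 + 4·11 = 60°C ✓ — passes.
Primer B (21 nt, A=4 T=5 G=3 C=9): length 21 ✓; 3' end GCG has 3 G/C ✓; Tm = 2·9 + 4·12 = 66°C ✓ — passes.
Primer C (21 nt, A=6 T=5 G=4 C=6): length 21 ✓; 3' end TTC has 1 G/C ✓; Tm = 2·11 + 4·10 = 62°C ✓ — passes.
Primer D (19 nt, A=6 T=4 G=4 C=5): length 19 ✓; 3' end GTA has 1 G/C ✓; Tm = 2·10 + 4·9 = 56°C, outside 57–67°C ✗ — fails.
Primer E (20 nt, A=2 T=5 G=8 C=5): length 20 ✓; 3' end TCT has 1 G/C ✓; Tm = 2·7 + 4·13 = 66°C ✓ — passes.

Primer A, Primer B, Primer C and Primer E.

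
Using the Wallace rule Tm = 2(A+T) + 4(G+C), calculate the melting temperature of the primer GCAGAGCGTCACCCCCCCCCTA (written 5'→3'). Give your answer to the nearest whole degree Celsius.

Base counts: A=4, T=2, G=4, C=12 (length 22).
Tm = 2·(4+2) + 4·(4+12) = 2·6 + 4·16 = 12 + 64 = 76°C.

76°C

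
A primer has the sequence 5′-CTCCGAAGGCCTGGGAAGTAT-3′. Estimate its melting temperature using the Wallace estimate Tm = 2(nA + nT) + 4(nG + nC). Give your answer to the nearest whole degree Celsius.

66°C

Base counts: A=5, T=4, G=7, C=5 (length 21).
Tm = 2·(5+4) + 4·(7+5) = 2·9 + 4·12 = 18 + 48 = 66°C.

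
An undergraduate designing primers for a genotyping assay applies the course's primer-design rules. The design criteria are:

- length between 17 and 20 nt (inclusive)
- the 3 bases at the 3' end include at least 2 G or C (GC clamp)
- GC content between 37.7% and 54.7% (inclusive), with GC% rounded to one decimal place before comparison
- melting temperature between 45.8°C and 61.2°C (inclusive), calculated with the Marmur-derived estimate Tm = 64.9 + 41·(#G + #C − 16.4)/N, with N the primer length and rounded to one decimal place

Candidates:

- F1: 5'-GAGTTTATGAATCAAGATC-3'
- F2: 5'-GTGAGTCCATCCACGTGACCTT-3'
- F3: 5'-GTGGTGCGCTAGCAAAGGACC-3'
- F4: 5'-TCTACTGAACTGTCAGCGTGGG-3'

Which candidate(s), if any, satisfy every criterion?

F1 (19 nt, A=7 T=6 G=4 C=2): length 19 ✓; 3' end ATC has 1 G/C, need ≥2 ✗; GC 6/19 = 31.6%, outside 37.7–54.7% ✗; Tm = 64.9 + 41·(6 − 16.4)/19 = 42.5°C, outside 45.8–61.2°C ✗ — fails.
F2 (22 nt, A=4 T=6 G=5 C=7): length 22, outside 17–20 ✗; 3' end CTT has 1 G/C, need ≥2 ✗; GC 12/22 = 54.5% ✓; Tm = 64.9 + 41·(12 − 16.4)/22 = 56.7°C ✓ — fails.
F3 (21 nt, A=5 T=3 G=8 C=5): length 21, outside 17–20 ✗; 3' end ACC has 2 G/C ✓; GC 13/21 = 61.9%, outside 37.7–54.7% ✗; Tm = 64.9 + 41·(13 − 16.4)/21 = 58.3°C ✓ — fails.
F4 (22 nt, A=4 T=6 G=7 C=5): length 22, outside 17–20 ✗; 3' end GGG has 3 G/C ✓; GC 12/22 = 54.5% ✓; Tm = 64.9 + 41·(12 − 16.4)/22 = 56.7°C ✓ — fails.

None of the candidates satisfy all criteria.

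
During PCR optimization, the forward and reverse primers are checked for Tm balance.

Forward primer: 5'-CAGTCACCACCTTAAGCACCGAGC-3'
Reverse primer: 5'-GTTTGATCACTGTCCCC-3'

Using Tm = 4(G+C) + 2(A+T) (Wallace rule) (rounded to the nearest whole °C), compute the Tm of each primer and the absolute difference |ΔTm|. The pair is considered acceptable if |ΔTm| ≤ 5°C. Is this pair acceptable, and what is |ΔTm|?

|ΔTm| = 24°C; the pair is not acceptable.

Forward: A=7 T=3 G=4 C=10 → Tm = 2·10 + 4·14 = 76°C.
Reverse: A=2 T=6 G=3 C=6 → Tm = 2·8 + 4·9 = 52°C.
|ΔTm| = |76 − 52| = 24°C, > 5°C.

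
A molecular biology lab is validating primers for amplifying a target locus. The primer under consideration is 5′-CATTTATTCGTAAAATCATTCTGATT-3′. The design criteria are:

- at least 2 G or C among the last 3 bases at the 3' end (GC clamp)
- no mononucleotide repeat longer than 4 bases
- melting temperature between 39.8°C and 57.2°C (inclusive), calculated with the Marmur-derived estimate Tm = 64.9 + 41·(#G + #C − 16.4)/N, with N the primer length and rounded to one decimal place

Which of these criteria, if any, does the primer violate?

Fails: GC clamp.

Base counts: A=8, T=12, G=2, C=4 (length 26).
GC clamp: 3' end ATT has 0 G/C, need ≥2 ✗
homopolymer run: longest run = 4 ✓
Tm: Tm = 64.9 + 41·(6 − 16.4)/26 = 48.5°C ✓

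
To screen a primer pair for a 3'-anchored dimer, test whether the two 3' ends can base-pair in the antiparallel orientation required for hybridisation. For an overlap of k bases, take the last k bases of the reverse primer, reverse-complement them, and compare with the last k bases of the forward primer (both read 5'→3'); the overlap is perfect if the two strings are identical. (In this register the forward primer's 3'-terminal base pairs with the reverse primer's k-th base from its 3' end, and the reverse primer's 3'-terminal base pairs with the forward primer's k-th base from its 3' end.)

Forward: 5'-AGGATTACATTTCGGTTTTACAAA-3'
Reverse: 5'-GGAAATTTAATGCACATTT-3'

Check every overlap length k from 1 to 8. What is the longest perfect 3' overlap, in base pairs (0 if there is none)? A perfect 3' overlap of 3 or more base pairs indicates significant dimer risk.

Longest perfect overlap: 3 complementary base pairs; significant dimer risk (threshold 3).

Last 8 bases (5'→3') — forward …TTTACAAA, reverse …GCACATTT.
Reverse complement of the reverse primer's last 8 bases: AAATGTGC; its first k bases are the reverse complement of the reverse primer's last k bases, so a perfect k-base overlap needs the forward primer's last k bases to equal them.
Comparing (forward last k vs required): k=1: A vs A ✓; k=2: AA vs AA ✓; k=3: AAA vs AAA ✓; k=4: CAAA vs AAAT ✗; k=5: ACAAA vs AAATG ✗; k=6: TACAAA vs AAATGT ✗; k=7: TTACAAA vs AAATGTG ✗; k=8: TTTACAAA vs AAATGTGC ✗.
Perfect overlaps at k = 1, 2, 3; the largest is 3.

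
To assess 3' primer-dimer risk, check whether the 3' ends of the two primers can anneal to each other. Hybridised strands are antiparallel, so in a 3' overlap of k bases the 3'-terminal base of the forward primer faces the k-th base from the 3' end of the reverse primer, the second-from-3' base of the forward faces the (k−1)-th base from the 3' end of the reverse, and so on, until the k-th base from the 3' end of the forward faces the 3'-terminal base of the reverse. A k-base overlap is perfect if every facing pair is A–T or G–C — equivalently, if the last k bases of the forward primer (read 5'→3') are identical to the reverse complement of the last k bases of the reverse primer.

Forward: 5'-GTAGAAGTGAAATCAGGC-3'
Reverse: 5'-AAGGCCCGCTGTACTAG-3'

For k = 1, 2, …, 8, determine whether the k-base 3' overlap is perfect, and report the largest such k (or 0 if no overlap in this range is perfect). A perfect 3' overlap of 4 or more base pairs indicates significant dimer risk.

Longest perfect overlap: 1 complementary base pair; below the dimer-risk threshold (threshold 4).

Last 8 bases (5'→3') — forward …AATCAGGC, reverse …TGTACTAG.
Reverse complement of the reverse primer's last 8 bases: CTAGTACA; its first k bases are the reverse complement of the reverse primer's last k bases, so a perfect k-base overlap needs the forward primer's last k bases to equal them.
Comparing (forward last k vs required): k=1: C vs C ✓; k=2: GC vs CT ✗; k=3: GGC vs CTA ✗; k=4: AGGC vs CTAG ✗; k=5: CAGGC vs CTAGT ✗; k=6: TCAGGC vs CTAGTA ✗; k=7: ATCAGGC vs CTAGTAC ✗; k=8: AATCAGGC vs CTAGTACA ✗.
Only k = 1 is perfect, so the longest perfect 3' overlap is 1.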